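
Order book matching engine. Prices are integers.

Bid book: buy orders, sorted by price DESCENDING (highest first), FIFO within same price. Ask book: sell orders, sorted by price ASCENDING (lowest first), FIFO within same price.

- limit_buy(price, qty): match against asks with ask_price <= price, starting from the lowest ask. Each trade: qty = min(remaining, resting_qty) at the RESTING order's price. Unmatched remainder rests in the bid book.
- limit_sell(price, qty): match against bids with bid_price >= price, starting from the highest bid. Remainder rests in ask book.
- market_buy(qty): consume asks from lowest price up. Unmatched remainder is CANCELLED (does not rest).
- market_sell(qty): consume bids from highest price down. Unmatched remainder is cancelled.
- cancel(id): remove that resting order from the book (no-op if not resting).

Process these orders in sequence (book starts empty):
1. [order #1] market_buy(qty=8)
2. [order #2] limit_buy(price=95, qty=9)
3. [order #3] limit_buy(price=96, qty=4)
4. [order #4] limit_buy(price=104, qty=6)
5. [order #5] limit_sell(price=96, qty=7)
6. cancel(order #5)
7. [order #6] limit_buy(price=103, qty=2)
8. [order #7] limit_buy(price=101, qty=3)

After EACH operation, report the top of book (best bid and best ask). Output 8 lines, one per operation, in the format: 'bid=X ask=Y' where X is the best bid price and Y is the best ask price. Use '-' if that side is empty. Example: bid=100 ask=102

Answer: bid=- ask=-
bid=95 ask=-
bid=96 ask=-
bid=104 ask=-
bid=96 ask=-
bid=96 ask=-
bid=103 ask=-
bid=103 ask=-

Derivation:
After op 1 [order #1] market_buy(qty=8): fills=none; bids=[-] asks=[-]
After op 2 [order #2] limit_buy(price=95, qty=9): fills=none; bids=[#2:9@95] asks=[-]
After op 3 [order #3] limit_buy(price=96, qty=4): fills=none; bids=[#3:4@96 #2:9@95] asks=[-]
After op 4 [order #4] limit_buy(price=104, qty=6): fills=none; bids=[#4:6@104 #3:4@96 #2:9@95] asks=[-]
After op 5 [order #5] limit_sell(price=96, qty=7): fills=#4x#5:6@104 #3x#5:1@96; bids=[#3:3@96 #2:9@95] asks=[-]
After op 6 cancel(order #5): fills=none; bids=[#3:3@96 #2:9@95] asks=[-]
After op 7 [order #6] limit_buy(price=103, qty=2): fills=none; bids=[#6:2@103 #3:3@96 #2:9@95] asks=[-]
After op 8 [order #7] limit_buy(price=101, qty=3): fills=none; bids=[#6:2@103 #7:3@101 #3:3@96 #2:9@95] asks=[-]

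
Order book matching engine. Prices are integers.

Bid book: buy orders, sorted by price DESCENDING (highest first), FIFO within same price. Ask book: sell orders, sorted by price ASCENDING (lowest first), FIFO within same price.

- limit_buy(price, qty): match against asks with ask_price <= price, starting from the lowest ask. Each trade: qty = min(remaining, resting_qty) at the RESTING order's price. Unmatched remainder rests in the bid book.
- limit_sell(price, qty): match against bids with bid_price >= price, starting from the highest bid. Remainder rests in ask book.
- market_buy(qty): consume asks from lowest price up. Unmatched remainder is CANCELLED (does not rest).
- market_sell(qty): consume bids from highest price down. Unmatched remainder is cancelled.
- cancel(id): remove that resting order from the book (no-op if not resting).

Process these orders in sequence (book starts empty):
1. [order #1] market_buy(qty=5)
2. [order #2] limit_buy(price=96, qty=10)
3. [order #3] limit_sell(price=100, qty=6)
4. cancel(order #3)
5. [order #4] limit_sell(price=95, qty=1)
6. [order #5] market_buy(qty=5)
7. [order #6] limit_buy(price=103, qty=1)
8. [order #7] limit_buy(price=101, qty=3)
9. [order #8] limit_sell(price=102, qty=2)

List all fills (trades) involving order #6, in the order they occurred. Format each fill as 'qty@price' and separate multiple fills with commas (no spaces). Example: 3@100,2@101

Answer: 1@103

Derivation:
After op 1 [order #1] market_buy(qty=5): fills=none; bids=[-] asks=[-]
After op 2 [order #2] limit_buy(price=96, qty=10): fills=none; bids=[#2:10@96] asks=[-]
After op 3 [order #3] limit_sell(price=100, qty=6): fills=none; bids=[#2:10@96] asks=[#3:6@100]
After op 4 cancel(order #3): fills=none; bids=[#2:10@96] asks=[-]
After op 5 [order #4] limit_sell(price=95, qty=1): fills=#2x#4:1@96; bids=[#2:9@96] asks=[-]
After op 6 [order #5] market_buy(qty=5): fills=none; bids=[#2:9@96] asks=[-]
After op 7 [order #6] limit_buy(price=103, qty=1): fills=none; bids=[#6:1@103 #2:9@96] asks=[-]
After op 8 [order #7] limit_buy(price=101, qty=3): fills=none; bids=[#6:1@103 #7:3@101 #2:9@96] asks=[-]
After op 9 [order #8] limit_sell(price=102, qty=2): fills=#6x#8:1@103; bids=[#7:3@101 #2:9@96] asks=[#8:1@102]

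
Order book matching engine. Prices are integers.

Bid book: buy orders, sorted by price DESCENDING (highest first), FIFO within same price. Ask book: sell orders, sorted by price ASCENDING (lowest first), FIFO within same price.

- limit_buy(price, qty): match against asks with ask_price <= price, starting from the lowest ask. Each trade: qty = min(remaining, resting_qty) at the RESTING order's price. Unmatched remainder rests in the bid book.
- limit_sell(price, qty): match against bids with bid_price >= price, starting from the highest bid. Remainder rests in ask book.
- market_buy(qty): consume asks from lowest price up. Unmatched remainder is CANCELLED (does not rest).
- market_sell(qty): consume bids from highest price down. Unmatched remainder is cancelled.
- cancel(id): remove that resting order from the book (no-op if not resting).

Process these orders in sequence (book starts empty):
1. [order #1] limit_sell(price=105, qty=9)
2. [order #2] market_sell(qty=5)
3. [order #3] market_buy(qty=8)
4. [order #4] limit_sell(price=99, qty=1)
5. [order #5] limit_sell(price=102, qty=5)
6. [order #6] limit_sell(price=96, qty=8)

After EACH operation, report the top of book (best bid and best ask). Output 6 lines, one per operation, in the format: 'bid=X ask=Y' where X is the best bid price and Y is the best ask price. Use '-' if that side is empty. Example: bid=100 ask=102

Answer: bid=- ask=105
bid=- ask=105
bid=- ask=105
bid=- ask=99
bid=- ask=99
bid=- ask=96

Derivation:
After op 1 [order #1] limit_sell(price=105, qty=9): fills=none; bids=[-] asks=[#1:9@105]
After op 2 [order #2] market_sell(qty=5): fills=none; bids=[-] asks=[#1:9@105]
After op 3 [order #3] market_buy(qty=8): fills=#3x#1:8@105; bids=[-] asks=[#1:1@105]
After op 4 [order #4] limit_sell(price=99, qty=1): fills=none; bids=[-] asks=[#4:1@99 #1:1@105]
After op 5 [order #5] limit_sell(price=102, qty=5): fills=none; bids=[-] asks=[#4:1@99 #5:5@102 #1:1@105]
After op 6 [order #6] limit_sell(price=96, qty=8): fills=none; bids=[-] asks=[#6:8@96 #4:1@99 #5:5@102 #1:1@105]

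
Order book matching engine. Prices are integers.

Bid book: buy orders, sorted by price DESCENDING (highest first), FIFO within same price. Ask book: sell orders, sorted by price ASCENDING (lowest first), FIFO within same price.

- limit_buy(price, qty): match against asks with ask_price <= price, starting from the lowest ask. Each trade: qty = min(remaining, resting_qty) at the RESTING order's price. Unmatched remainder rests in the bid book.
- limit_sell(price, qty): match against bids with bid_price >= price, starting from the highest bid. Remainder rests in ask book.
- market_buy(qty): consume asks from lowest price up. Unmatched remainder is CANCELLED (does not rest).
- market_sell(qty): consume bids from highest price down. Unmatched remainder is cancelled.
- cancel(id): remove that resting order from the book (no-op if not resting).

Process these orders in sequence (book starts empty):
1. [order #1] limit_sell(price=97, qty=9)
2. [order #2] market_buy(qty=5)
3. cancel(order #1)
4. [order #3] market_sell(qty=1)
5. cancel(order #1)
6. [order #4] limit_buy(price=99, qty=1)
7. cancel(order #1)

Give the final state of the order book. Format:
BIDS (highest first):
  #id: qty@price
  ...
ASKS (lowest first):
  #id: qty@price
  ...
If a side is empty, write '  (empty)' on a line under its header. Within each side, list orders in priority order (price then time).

Answer: BIDS (highest first):
  #4: 1@99
ASKS (lowest first):
  (empty)

Derivation:
After op 1 [order #1] limit_sell(price=97, qty=9): fills=none; bids=[-] asks=[#1:9@97]
After op 2 [order #2] market_buy(qty=5): fills=#2x#1:5@97; bids=[-] asks=[#1:4@97]
After op 3 cancel(order #1): fills=none; bids=[-] asks=[-]
After op 4 [order #3] market_sell(qty=1): fills=none; bids=[-] asks=[-]
After op 5 cancel(order #1): fills=none; bids=[-] asks=[-]
After op 6 [order #4] limit_buy(price=99, qty=1): fills=none; bids=[#4:1@99] asks=[-]
After op 7 cancel(order #1): fills=none; bids=[#4:1@99] asks=[-]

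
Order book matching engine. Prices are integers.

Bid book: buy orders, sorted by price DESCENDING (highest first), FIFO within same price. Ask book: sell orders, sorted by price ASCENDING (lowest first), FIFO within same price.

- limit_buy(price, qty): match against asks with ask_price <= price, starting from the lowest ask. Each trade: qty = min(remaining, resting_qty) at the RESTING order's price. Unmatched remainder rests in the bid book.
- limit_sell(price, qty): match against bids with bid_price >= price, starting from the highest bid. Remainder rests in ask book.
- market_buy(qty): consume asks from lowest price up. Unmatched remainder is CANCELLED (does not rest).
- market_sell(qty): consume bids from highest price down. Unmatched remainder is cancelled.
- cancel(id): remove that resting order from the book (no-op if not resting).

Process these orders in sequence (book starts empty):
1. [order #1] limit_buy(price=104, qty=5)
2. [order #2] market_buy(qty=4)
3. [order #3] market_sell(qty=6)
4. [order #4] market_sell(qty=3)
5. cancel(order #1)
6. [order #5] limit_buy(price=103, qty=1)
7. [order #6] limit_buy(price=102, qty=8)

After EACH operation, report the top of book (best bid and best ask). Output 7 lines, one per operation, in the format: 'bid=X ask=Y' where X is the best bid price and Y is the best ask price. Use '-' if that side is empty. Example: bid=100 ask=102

After op 1 [order #1] limit_buy(price=104, qty=5): fills=none; bids=[#1:5@104] asks=[-]
After op 2 [order #2] market_buy(qty=4): fills=none; bids=[#1:5@104] asks=[-]
After op 3 [order #3] market_sell(qty=6): fills=#1x#3:5@104; bids=[-] asks=[-]
After op 4 [order #4] market_sell(qty=3): fills=none; bids=[-] asks=[-]
After op 5 cancel(order #1): fills=none; bids=[-] asks=[-]
After op 6 [order #5] limit_buy(price=103, qty=1): fills=none; bids=[#5:1@103] asks=[-]
After op 7 [order #6] limit_buy(price=102, qty=8): fills=none; bids=[#5:1@103 #6:8@102] asks=[-]

Answer: bid=104 ask=-
bid=104 ask=-
bid=- ask=-
bid=- ask=-
bid=- ask=-
bid=103 ask=-
bid=103 ask=-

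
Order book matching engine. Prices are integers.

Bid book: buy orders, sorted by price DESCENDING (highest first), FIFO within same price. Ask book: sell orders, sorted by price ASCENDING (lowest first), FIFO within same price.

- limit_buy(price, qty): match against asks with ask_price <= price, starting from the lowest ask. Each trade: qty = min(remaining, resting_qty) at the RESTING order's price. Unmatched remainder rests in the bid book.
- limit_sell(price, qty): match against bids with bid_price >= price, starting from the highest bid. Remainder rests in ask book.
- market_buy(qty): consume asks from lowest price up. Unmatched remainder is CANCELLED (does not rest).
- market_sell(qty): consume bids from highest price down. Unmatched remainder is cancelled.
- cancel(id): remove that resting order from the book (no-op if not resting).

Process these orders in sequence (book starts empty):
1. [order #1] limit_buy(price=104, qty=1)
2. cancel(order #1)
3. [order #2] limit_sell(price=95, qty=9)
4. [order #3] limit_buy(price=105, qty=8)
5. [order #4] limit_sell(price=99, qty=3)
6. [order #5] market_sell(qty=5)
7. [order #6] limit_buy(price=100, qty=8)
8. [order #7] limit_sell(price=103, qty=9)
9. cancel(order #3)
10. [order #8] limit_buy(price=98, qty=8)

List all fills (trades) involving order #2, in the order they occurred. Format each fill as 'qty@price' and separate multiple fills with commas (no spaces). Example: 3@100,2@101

After op 1 [order #1] limit_buy(price=104, qty=1): fills=none; bids=[#1:1@104] asks=[-]
After op 2 cancel(order #1): fills=none; bids=[-] asks=[-]
After op 3 [order #2] limit_sell(price=95, qty=9): fills=none; bids=[-] asks=[#2:9@95]
After op 4 [order #3] limit_buy(price=105, qty=8): fills=#3x#2:8@95; bids=[-] asks=[#2:1@95]
After op 5 [order #4] limit_sell(price=99, qty=3): fills=none; bids=[-] asks=[#2:1@95 #4:3@99]
After op 6 [order #5] market_sell(qty=5): fills=none; bids=[-] asks=[#2:1@95 #4:3@99]
After op 7 [order #6] limit_buy(price=100, qty=8): fills=#6x#2:1@95 #6x#4:3@99; bids=[#6:4@100] asks=[-]
After op 8 [order #7] limit_sell(price=103, qty=9): fills=none; bids=[#6:4@100] asks=[#7:9@103]
After op 9 cancel(order #3): fills=none; bids=[#6:4@100] asks=[#7:9@103]
After op 10 [order #8] limit_buy(price=98, qty=8): fills=none; bids=[#6:4@100 #8:8@98] asks=[#7:9@103]

Answer: 8@95,1@95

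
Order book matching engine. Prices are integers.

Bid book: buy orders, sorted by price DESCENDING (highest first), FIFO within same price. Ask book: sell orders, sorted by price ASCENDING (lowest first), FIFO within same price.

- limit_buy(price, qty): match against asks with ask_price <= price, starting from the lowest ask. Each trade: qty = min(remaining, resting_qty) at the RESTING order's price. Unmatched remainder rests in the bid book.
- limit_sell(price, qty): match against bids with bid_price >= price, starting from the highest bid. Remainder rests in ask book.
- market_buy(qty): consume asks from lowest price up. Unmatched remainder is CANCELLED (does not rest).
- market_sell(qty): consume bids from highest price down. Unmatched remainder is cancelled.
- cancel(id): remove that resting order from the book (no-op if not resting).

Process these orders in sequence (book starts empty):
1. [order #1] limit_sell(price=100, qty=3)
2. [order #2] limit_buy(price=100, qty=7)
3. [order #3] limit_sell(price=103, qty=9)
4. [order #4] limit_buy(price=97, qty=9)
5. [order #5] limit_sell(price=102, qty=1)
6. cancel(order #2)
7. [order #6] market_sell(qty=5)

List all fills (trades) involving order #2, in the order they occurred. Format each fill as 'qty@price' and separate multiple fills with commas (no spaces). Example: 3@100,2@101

Answer: 3@100

Derivation:
After op 1 [order #1] limit_sell(price=100, qty=3): fills=none; bids=[-] asks=[#1:3@100]
After op 2 [order #2] limit_buy(price=100, qty=7): fills=#2x#1:3@100; bids=[#2:4@100] asks=[-]
After op 3 [order #3] limit_sell(price=103, qty=9): fills=none; bids=[#2:4@100] asks=[#3:9@103]
After op 4 [order #4] limit_buy(price=97, qty=9): fills=none; bids=[#2:4@100 #4:9@97] asks=[#3:9@103]
After op 5 [order #5] limit_sell(price=102, qty=1): fills=none; bids=[#2:4@100 #4:9@97] asks=[#5:1@102 #3:9@103]
After op 6 cancel(order #2): fills=none; bids=[#4:9@97] asks=[#5:1@102 #3:9@103]
After op 7 [order #6] market_sell(qty=5): fills=#4x#6:5@97; bids=[#4:4@97] asks=[#5:1@102 #3:9@103]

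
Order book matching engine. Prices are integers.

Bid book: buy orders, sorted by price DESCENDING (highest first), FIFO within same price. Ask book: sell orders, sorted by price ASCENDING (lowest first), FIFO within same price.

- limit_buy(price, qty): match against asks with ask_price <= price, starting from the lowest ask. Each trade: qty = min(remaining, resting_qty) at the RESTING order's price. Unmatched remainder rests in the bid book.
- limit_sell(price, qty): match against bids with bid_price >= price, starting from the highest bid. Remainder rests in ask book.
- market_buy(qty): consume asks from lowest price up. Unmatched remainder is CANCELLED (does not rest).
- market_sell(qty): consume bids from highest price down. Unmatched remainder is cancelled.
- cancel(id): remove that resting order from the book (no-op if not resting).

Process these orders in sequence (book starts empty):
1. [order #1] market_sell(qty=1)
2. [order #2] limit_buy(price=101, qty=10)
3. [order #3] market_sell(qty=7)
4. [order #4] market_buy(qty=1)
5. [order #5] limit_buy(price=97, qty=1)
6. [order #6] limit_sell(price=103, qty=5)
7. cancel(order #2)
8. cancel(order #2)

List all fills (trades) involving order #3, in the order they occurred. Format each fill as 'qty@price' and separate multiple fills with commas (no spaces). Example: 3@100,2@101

Answer: 7@101

Derivation:
After op 1 [order #1] market_sell(qty=1): fills=none; bids=[-] asks=[-]
After op 2 [order #2] limit_buy(price=101, qty=10): fills=none; bids=[#2:10@101] asks=[-]
After op 3 [order #3] market_sell(qty=7): fills=#2x#3:7@101; bids=[#2:3@101] asks=[-]
After op 4 [order #4] market_buy(qty=1): fills=none; bids=[#2:3@101] asks=[-]
After op 5 [order #5] limit_buy(price=97, qty=1): fills=none; bids=[#2:3@101 #5:1@97] asks=[-]
After op 6 [order #6] limit_sell(price=103, qty=5): fills=none; bids=[#2:3@101 #5:1@97] asks=[#6:5@103]
After op 7 cancel(order #2): fills=none; bids=[#5:1@97] asks=[#6:5@103]
After op 8 cancel(order #2): fills=none; bids=[#5:1@97] asks=[#6:5@103]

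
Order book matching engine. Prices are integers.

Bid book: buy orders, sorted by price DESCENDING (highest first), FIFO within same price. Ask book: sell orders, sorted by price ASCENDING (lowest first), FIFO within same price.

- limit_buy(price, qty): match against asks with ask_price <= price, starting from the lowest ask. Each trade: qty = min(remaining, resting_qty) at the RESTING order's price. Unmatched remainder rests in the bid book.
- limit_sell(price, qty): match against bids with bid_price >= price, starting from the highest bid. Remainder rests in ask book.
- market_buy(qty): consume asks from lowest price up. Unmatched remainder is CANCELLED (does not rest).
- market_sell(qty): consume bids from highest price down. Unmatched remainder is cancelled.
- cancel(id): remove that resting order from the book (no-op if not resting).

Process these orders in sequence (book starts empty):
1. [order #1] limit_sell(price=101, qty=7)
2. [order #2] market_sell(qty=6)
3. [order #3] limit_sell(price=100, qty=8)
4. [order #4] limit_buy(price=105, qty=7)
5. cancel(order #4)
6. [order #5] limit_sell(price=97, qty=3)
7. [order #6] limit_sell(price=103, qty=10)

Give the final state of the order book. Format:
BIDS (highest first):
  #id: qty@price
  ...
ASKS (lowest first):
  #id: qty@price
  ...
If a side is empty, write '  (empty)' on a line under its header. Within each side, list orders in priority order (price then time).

Answer: BIDS (highest first):
  (empty)
ASKS (lowest first):
  #5: 3@97
  #3: 1@100
  #1: 7@101
  #6: 10@103

Derivation:
After op 1 [order #1] limit_sell(price=101, qty=7): fills=none; bids=[-] asks=[#1:7@101]
After op 2 [order #2] market_sell(qty=6): fills=none; bids=[-] asks=[#1:7@101]
After op 3 [order #3] limit_sell(price=100, qty=8): fills=none; bids=[-] asks=[#3:8@100 #1:7@101]
After op 4 [order #4] limit_buy(price=105, qty=7): fills=#4x#3:7@100; bids=[-] asks=[#3:1@100 #1:7@101]
After op 5 cancel(order #4): fills=none; bids=[-] asks=[#3:1@100 #1:7@101]
After op 6 [order #5] limit_sell(price=97, qty=3): fills=none; bids=[-] asks=[#5:3@97 #3:1@100 #1:7@101]
After op 7 [order #6] limit_sell(price=103, qty=10): fills=none; bids=[-] asks=[#5:3@97 #3:1@100 #1:7@101 #6:10@103]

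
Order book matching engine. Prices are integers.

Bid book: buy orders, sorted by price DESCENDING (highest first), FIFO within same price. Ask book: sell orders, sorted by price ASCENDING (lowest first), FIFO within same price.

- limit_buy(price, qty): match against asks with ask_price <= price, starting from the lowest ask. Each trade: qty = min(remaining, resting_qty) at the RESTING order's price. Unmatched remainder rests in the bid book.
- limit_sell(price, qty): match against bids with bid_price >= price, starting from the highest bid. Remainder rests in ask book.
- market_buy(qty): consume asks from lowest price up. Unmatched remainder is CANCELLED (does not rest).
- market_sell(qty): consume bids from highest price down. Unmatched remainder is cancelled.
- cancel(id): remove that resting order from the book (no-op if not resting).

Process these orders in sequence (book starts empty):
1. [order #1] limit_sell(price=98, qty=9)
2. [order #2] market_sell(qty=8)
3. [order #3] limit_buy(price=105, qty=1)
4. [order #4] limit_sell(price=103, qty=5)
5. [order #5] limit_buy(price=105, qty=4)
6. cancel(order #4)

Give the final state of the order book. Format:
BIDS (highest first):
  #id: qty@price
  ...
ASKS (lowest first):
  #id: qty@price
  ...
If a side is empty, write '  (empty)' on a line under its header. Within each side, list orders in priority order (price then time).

After op 1 [order #1] limit_sell(price=98, qty=9): fills=none; bids=[-] asks=[#1:9@98]
After op 2 [order #2] market_sell(qty=8): fills=none; bids=[-] asks=[#1:9@98]
After op 3 [order #3] limit_buy(price=105, qty=1): fills=#3x#1:1@98; bids=[-] asks=[#1:8@98]
After op 4 [order #4] limit_sell(price=103, qty=5): fills=none; bids=[-] asks=[#1:8@98 #4:5@103]
After op 5 [order #5] limit_buy(price=105, qty=4): fills=#5x#1:4@98; bids=[-] asks=[#1:4@98 #4:5@103]
After op 6 cancel(order #4): fills=none; bids=[-] asks=[#1:4@98]

Answer: BIDS (highest first):
  (empty)
ASKS (lowest first):
  #1: 4@98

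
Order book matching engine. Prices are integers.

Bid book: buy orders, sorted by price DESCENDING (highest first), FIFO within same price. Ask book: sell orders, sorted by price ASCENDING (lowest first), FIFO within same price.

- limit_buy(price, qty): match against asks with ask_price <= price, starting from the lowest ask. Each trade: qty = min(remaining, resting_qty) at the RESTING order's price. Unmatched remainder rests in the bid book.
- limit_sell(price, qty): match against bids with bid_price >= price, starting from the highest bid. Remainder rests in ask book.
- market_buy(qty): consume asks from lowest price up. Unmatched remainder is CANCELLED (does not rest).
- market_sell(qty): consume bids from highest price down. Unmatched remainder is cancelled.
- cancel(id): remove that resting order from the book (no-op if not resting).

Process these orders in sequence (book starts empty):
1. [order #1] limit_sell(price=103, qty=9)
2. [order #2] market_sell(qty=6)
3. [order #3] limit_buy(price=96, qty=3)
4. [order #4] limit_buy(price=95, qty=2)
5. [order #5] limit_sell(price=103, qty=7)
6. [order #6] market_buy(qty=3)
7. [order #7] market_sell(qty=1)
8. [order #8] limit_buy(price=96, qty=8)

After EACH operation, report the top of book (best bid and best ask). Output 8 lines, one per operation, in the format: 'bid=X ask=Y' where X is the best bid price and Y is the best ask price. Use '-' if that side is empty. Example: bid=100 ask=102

After op 1 [order #1] limit_sell(price=103, qty=9): fills=none; bids=[-] asks=[#1:9@103]
After op 2 [order #2] market_sell(qty=6): fills=none; bids=[-] asks=[#1:9@103]
After op 3 [order #3] limit_buy(price=96, qty=3): fills=none; bids=[#3:3@96] asks=[#1:9@103]
After op 4 [order #4] limit_buy(price=95, qty=2): fills=none; bids=[#3:3@96 #4:2@95] asks=[#1:9@103]
After op 5 [order #5] limit_sell(price=103, qty=7): fills=none; bids=[#3:3@96 #4:2@95] asks=[#1:9@103 #5:7@103]
After op 6 [order #6] market_buy(qty=3): fills=#6x#1:3@103; bids=[#3:3@96 #4:2@95] asks=[#1:6@103 #5:7@103]
After op 7 [order #7] market_sell(qty=1): fills=#3x#7:1@96; bids=[#3:2@96 #4:2@95] asks=[#1:6@103 #5:7@103]
After op 8 [order #8] limit_buy(price=96, qty=8): fills=none; bids=[#3:2@96 #8:8@96 #4:2@95] asks=[#1:6@103 #5:7@103]

Answer: bid=- ask=103
bid=- ask=103
bid=96 ask=103
bid=96 ask=103
bid=96 ask=103
bid=96 ask=103
bid=96 ask=103
bid=96 ask=103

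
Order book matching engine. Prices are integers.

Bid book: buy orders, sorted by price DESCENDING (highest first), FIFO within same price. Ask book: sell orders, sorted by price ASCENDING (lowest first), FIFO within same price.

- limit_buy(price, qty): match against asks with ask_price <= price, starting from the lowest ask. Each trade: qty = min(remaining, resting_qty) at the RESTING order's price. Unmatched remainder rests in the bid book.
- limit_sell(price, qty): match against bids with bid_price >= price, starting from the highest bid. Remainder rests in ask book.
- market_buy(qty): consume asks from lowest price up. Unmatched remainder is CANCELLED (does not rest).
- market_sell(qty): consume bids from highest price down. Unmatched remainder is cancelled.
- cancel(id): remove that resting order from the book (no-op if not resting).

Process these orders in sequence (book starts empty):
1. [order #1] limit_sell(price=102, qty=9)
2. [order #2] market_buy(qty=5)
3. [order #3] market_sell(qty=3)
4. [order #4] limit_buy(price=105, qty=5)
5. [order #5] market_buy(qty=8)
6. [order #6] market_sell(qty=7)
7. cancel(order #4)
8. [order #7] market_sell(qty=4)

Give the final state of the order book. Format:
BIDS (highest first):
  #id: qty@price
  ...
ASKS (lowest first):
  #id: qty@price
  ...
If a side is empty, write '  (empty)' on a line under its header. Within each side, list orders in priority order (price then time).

Answer: BIDS (highest first):
  (empty)
ASKS (lowest first):
  (empty)

Derivation:
After op 1 [order #1] limit_sell(price=102, qty=9): fills=none; bids=[-] asks=[#1:9@102]
After op 2 [order #2] market_buy(qty=5): fills=#2x#1:5@102; bids=[-] asks=[#1:4@102]
After op 3 [order #3] market_sell(qty=3): fills=none; bids=[-] asks=[#1:4@102]
After op 4 [order #4] limit_buy(price=105, qty=5): fills=#4x#1:4@102; bids=[#4:1@105] asks=[-]
After op 5 [order #5] market_buy(qty=8): fills=none; bids=[#4:1@105] asks=[-]
After op 6 [order #6] market_sell(qty=7): fills=#4x#6:1@105; bids=[-] asks=[-]
After op 7 cancel(order #4): fills=none; bids=[-] asks=[-]
After op 8 [order #7] market_sell(qty=4): fills=none; bids=[-] asks=[-]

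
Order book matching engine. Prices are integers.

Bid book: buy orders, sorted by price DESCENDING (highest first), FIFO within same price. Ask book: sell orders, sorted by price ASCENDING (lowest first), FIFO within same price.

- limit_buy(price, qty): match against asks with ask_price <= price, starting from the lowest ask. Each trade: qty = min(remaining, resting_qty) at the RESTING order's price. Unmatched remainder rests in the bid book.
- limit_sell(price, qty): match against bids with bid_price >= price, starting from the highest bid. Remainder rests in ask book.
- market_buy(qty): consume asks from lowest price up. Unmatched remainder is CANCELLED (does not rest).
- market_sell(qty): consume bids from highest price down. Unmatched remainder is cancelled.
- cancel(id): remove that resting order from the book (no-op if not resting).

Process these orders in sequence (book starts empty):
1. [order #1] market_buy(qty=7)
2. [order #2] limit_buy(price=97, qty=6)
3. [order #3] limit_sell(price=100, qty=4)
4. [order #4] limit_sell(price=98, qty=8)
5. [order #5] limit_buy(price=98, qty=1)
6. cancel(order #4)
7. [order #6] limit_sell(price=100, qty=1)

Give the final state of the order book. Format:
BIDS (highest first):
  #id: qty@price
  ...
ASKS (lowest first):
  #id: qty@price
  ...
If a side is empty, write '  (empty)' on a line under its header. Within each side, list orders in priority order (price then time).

After op 1 [order #1] market_buy(qty=7): fills=none; bids=[-] asks=[-]
After op 2 [order #2] limit_buy(price=97, qty=6): fills=none; bids=[#2:6@97] asks=[-]
After op 3 [order #3] limit_sell(price=100, qty=4): fills=none; bids=[#2:6@97] asks=[#3:4@100]
After op 4 [order #4] limit_sell(price=98, qty=8): fills=none; bids=[#2:6@97] asks=[#4:8@98 #3:4@100]
After op 5 [order #5] limit_buy(price=98, qty=1): fills=#5x#4:1@98; bids=[#2:6@97] asks=[#4:7@98 #3:4@100]
After op 6 cancel(order #4): fills=none; bids=[#2:6@97] asks=[#3:4@100]
After op 7 [order #6] limit_sell(price=100, qty=1): fills=none; bids=[#2:6@97] asks=[#3:4@100 #6:1@100]

Answer: BIDS (highest first):
  #2: 6@97
ASKS (lowest first):
  #3: 4@100
  #6: 1@100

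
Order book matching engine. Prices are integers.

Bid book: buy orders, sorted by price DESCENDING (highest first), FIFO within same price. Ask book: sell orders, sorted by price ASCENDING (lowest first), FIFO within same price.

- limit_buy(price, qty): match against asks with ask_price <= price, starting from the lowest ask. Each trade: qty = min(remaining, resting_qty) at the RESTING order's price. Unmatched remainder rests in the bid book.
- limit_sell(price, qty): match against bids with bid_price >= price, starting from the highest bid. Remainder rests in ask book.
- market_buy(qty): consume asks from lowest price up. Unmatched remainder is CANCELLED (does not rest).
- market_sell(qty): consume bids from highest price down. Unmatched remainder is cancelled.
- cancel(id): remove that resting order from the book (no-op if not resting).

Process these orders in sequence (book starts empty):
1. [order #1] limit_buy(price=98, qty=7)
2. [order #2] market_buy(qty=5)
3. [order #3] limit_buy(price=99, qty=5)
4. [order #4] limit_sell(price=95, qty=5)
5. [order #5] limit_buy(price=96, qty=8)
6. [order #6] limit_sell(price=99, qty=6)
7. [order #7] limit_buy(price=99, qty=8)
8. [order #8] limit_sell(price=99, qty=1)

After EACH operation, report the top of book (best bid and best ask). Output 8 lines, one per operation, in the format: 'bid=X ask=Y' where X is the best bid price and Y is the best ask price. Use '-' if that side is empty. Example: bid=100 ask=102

After op 1 [order #1] limit_buy(price=98, qty=7): fills=none; bids=[#1:7@98] asks=[-]
After op 2 [order #2] market_buy(qty=5): fills=none; bids=[#1:7@98] asks=[-]
After op 3 [order #3] limit_buy(price=99, qty=5): fills=none; bids=[#3:5@99 #1:7@98] asks=[-]
After op 4 [order #4] limit_sell(price=95, qty=5): fills=#3x#4:5@99; bids=[#1:7@98] asks=[-]
After op 5 [order #5] limit_buy(price=96, qty=8): fills=none; bids=[#1:7@98 #5:8@96] asks=[-]
After op 6 [order #6] limit_sell(price=99, qty=6): fills=none; bids=[#1:7@98 #5:8@96] asks=[#6:6@99]
After op 7 [order #7] limit_buy(price=99, qty=8): fills=#7x#6:6@99; bids=[#7:2@99 #1:7@98 #5:8@96] asks=[-]
After op 8 [order #8] limit_sell(price=99, qty=1): fills=#7x#8:1@99; bids=[#7:1@99 #1:7@98 #5:8@96] asks=[-]

Answer: bid=98 ask=-
bid=98 ask=-
bid=99 ask=-
bid=98 ask=-
bid=98 ask=-
bid=98 ask=99
bid=99 ask=-
bid=99 ask=-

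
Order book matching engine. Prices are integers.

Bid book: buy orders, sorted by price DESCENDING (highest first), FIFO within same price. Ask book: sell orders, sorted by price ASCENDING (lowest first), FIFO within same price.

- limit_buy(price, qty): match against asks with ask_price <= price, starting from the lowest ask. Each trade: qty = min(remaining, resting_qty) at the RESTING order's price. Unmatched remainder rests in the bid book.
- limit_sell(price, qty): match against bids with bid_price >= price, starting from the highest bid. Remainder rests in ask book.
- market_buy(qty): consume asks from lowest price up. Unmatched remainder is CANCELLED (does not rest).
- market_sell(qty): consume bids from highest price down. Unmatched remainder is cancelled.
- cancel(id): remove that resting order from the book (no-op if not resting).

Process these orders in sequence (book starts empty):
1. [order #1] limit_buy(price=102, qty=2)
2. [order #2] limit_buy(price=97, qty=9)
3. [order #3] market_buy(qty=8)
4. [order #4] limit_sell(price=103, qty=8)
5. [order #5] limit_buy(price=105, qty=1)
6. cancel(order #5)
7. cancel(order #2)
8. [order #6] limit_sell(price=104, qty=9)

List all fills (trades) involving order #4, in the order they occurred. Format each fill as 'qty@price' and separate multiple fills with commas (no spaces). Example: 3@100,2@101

After op 1 [order #1] limit_buy(price=102, qty=2): fills=none; bids=[#1:2@102] asks=[-]
After op 2 [order #2] limit_buy(price=97, qty=9): fills=none; bids=[#1:2@102 #2:9@97] asks=[-]
After op 3 [order #3] market_buy(qty=8): fills=none; bids=[#1:2@102 #2:9@97] asks=[-]
After op 4 [order #4] limit_sell(price=103, qty=8): fills=none; bids=[#1:2@102 #2:9@97] asks=[#4:8@103]
After op 5 [order #5] limit_buy(price=105, qty=1): fills=#5x#4:1@103; bids=[#1:2@102 #2:9@97] asks=[#4:7@103]
After op 6 cancel(order #5): fills=none; bids=[#1:2@102 #2:9@97] asks=[#4:7@103]
After op 7 cancel(order #2): fills=none; bids=[#1:2@102] asks=[#4:7@103]
After op 8 [order #6] limit_sell(price=104, qty=9): fills=none; bids=[#1:2@102] asks=[#4:7@103 #6:9@104]

Answer: 1@103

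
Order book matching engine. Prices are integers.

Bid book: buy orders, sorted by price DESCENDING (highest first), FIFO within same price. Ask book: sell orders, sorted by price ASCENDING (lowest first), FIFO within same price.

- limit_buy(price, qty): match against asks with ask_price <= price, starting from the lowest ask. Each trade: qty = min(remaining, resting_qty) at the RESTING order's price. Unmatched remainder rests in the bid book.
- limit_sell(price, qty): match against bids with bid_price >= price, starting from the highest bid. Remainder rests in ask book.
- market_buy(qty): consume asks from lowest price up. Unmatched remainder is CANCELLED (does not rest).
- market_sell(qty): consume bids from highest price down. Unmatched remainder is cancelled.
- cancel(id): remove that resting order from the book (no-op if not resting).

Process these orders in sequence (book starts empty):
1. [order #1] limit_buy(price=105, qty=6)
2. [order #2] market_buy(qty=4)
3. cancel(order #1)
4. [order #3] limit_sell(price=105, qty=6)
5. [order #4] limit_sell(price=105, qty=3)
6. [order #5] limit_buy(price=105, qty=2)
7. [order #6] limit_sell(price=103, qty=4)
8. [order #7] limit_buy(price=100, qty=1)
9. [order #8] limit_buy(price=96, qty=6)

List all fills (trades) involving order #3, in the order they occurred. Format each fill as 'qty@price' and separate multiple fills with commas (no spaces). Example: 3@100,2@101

After op 1 [order #1] limit_buy(price=105, qty=6): fills=none; bids=[#1:6@105] asks=[-]
After op 2 [order #2] market_buy(qty=4): fills=none; bids=[#1:6@105] asks=[-]
After op 3 cancel(order #1): fills=none; bids=[-] asks=[-]
After op 4 [order #3] limit_sell(price=105, qty=6): fills=none; bids=[-] asks=[#3:6@105]
After op 5 [order #4] limit_sell(price=105, qty=3): fills=none; bids=[-] asks=[#3:6@105 #4:3@105]
After op 6 [order #5] limit_buy(price=105, qty=2): fills=#5x#3:2@105; bids=[-] asks=[#3:4@105 #4:3@105]
After op 7 [order #6] limit_sell(price=103, qty=4): fills=none; bids=[-] asks=[#6:4@103 #3:4@105 #4:3@105]
After op 8 [order #7] limit_buy(price=100, qty=1): fills=none; bids=[#7:1@100] asks=[#6:4@103 #3:4@105 #4:3@105]
After op 9 [order #8] limit_buy(price=96, qty=6): fills=none; bids=[#7:1@100 #8:6@96] asks=[#6:4@103 #3:4@105 #4:3@105]

Answer: 2@105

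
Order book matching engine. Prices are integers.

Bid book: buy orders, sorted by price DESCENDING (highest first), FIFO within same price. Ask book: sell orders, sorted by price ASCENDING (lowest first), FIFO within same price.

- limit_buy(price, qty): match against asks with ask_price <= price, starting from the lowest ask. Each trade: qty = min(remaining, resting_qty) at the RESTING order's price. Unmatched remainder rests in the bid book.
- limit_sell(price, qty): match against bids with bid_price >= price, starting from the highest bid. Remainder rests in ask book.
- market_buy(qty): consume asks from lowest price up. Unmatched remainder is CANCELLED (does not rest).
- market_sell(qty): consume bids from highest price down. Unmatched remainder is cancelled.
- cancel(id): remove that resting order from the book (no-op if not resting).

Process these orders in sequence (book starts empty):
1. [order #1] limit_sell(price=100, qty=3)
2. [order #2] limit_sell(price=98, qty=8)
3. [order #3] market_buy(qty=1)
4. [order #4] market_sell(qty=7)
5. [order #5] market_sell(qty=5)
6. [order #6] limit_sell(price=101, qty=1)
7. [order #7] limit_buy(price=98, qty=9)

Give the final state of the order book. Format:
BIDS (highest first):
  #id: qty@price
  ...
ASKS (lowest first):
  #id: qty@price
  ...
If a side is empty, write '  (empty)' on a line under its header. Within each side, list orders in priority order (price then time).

Answer: BIDS (highest first):
  #7: 2@98
ASKS (lowest first):
  #1: 3@100
  #6: 1@101

Derivation:
After op 1 [order #1] limit_sell(price=100, qty=3): fills=none; bids=[-] asks=[#1:3@100]
After op 2 [order #2] limit_sell(price=98, qty=8): fills=none; bids=[-] asks=[#2:8@98 #1:3@100]
After op 3 [order #3] market_buy(qty=1): fills=#3x#2:1@98; bids=[-] asks=[#2:7@98 #1:3@100]
After op 4 [order #4] market_sell(qty=7): fills=none; bids=[-] asks=[#2:7@98 #1:3@100]
After op 5 [order #5] market_sell(qty=5): fills=none; bids=[-] asks=[#2:7@98 #1:3@100]
After op 6 [order #6] limit_sell(price=101, qty=1): fills=none; bids=[-] asks=[#2:7@98 #1:3@100 #6:1@101]
After op 7 [order #7] limit_buy(price=98, qty=9): fills=#7x#2:7@98; bids=[#7:2@98] asks=[#1:3@100 #6:1@101]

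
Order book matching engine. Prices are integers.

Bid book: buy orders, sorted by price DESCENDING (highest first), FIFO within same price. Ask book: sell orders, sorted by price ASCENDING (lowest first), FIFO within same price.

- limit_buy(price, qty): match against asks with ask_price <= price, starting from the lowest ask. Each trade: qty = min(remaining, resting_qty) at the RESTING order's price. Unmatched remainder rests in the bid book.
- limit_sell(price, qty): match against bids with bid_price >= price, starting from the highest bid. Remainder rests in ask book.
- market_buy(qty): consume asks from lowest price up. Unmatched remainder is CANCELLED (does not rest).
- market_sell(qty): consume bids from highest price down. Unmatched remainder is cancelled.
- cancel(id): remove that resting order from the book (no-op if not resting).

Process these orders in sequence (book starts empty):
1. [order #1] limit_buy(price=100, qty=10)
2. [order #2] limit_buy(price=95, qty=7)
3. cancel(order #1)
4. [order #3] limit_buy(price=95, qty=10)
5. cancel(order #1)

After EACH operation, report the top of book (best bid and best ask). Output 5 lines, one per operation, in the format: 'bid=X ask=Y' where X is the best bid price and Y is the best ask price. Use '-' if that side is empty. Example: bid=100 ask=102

After op 1 [order #1] limit_buy(price=100, qty=10): fills=none; bids=[#1:10@100] asks=[-]
After op 2 [order #2] limit_buy(price=95, qty=7): fills=none; bids=[#1:10@100 #2:7@95] asks=[-]
After op 3 cancel(order #1): fills=none; bids=[#2:7@95] asks=[-]
After op 4 [order #3] limit_buy(price=95, qty=10): fills=none; bids=[#2:7@95 #3:10@95] asks=[-]
After op 5 cancel(order #1): fills=none; bids=[#2:7@95 #3:10@95] asks=[-]

Answer: bid=100 ask=-
bid=100 ask=-
bid=95 ask=-
bid=95 ask=-
bid=95 ask=-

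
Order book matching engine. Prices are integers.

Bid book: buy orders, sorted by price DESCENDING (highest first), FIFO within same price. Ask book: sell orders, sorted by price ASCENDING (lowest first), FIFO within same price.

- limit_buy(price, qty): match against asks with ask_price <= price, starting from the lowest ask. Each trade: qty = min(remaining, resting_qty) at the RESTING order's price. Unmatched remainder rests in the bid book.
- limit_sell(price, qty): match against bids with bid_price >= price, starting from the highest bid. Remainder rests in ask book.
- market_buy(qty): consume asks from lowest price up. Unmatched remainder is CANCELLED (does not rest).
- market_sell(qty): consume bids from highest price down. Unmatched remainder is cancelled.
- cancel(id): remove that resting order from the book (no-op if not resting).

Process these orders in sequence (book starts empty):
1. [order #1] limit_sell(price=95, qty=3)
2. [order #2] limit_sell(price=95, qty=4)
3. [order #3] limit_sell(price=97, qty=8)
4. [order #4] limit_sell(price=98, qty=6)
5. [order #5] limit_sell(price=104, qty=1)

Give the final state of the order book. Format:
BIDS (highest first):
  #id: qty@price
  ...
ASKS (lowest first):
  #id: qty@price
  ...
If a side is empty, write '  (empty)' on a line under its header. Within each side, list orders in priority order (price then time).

Answer: BIDS (highest first):
  (empty)
ASKS (lowest first):
  #1: 3@95
  #2: 4@95
  #3: 8@97
  #4: 6@98
  #5: 1@104

Derivation:
After op 1 [order #1] limit_sell(price=95, qty=3): fills=none; bids=[-] asks=[#1:3@95]
After op 2 [order #2] limit_sell(price=95, qty=4): fills=none; bids=[-] asks=[#1:3@95 #2:4@95]
After op 3 [order #3] limit_sell(price=97, qty=8): fills=none; bids=[-] asks=[#1:3@95 #2:4@95 #3:8@97]
After op 4 [order #4] limit_sell(price=98, qty=6): fills=none; bids=[-] asks=[#1:3@95 #2:4@95 #3:8@97 #4:6@98]
After op 5 [order #5] limit_sell(price=104, qty=1): fills=none; bids=[-] asks=[#1:3@95 #2:4@95 #3:8@97 #4:6@98 #5:1@104]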